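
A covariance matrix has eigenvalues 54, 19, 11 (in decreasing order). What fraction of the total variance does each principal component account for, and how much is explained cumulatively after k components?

Step 1 — total variance = trace(Sigma) = Σ λ_i = 54 + 19 + 11 = 84.

Step 2 — fraction explained by component i = λ_i / Σ λ:
  PC1: 54/84 = 0.6429
  PC2: 19/84 = 0.2262
  PC3: 11/84 = 0.131

Step 3 — cumulative fraction after k components = (λ_1 + ... + λ_k) / Σ λ:
  k = 1: 54/84 = 0.6429
  k = 2: (54 + 19)/84 = 73/84 = 0.869
  k = 3: (54 + 19 + 11)/84 = 84/84 = 1

Summary (fraction, with percent):

explained: PC1 0.6429 (64.29%), PC2 0.2262 (22.62%), PC3 0.131 (13.1%);  cumulative: 0.6429, 0.869, 1


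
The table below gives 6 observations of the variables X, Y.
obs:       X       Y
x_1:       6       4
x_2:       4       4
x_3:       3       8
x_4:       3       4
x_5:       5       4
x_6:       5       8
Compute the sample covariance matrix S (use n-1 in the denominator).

Step 1 — column means:
  mean(X) = (6 + 4 + 3 + 3 + 5 + 5) / 6 = 26/6 = 4.3333
  mean(Y) = (4 + 4 + 8 + 4 + 4 + 8) / 6 = 32/6 = 5.3333

Step 2 — sample covariance S[i,j] = (1/(n-1)) · Σ_k (x_{k,i} - mean_i) · (x_{k,j} - mean_j), with n-1 = 5.
  S[X,X] = ((1.6667)·(1.6667) + (-0.3333)·(-0.3333) + (-1.3333)·(-1.3333) + (-1.3333)·(-1.3333) + (0.6667)·(0.6667) + (0.6667)·(0.6667)) / 5 = 7.3333/5 = 1.4667
  S[X,Y] = ((1.6667)·(-1.3333) + (-0.3333)·(-1.3333) + (-1.3333)·(2.6667) + (-1.3333)·(-1.3333) + (0.6667)·(-1.3333) + (0.6667)·(2.6667)) / 5 = -2.6667/5 = -0.5333
  S[Y,Y] = ((-1.3333)·(-1.3333) + (-1.3333)·(-1.3333) + (2.6667)·(2.6667) + (-1.3333)·(-1.3333) + (-1.3333)·(-1.3333) + (2.6667)·(2.6667)) / 5 = 21.3333/5 = 4.2667

S is symmetric (S[j,i] = S[i,j]). Assembling:

S = [[1.4667, -0.5333],
 [-0.5333, 4.2667]]


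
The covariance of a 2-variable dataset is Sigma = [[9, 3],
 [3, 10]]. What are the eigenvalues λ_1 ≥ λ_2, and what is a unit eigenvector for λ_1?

Step 1 — characteristic polynomial of 2×2 Sigma:
  det(Sigma - λI) = λ² - trace · λ + det = 0.
  trace = 9 + 10 = 19, det = 9·10 - (3)² = 81.
Step 2 — discriminant:
  Δ = trace² - 4·det = 361 - 324 = 37.
Step 3 — eigenvalues:
  λ = (trace ± √Δ)/2 = (19 ± 6.0828)/2,
  λ_1 = 12.5414,  λ_2 = 6.4586.

Step 4 — unit eigenvector for λ_1: solve (Sigma - λ_1 I)v = 0. First row:
  (9 - 12.5414)·v_x + (3)·v_y = 0, i.e. (-3.5414)·v_x + (3)·v_y = 0,
  so v ∝ (b, λ_1 - a) = (3, 3.5414) = u.
  ||u|| = √((3)² + (3.5414)²) = √(21.5414) ≈ 4.6413,
  v_1 = u/||u|| ≈ (0.6464, 0.763) (||v_1|| = 1).

λ_1 = 12.5414,  λ_2 = 6.4586;  v_1 ≈ (0.6464, 0.763)


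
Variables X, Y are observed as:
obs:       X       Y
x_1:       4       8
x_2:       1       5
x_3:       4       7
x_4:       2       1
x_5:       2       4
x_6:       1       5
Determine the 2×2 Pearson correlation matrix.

Step 1 — column means:
  mean(X) = (4 + 1 + 4 + 2 + 2 + 1) / 6 = 14/6 = 2.3333
  mean(Y) = (8 + 5 + 7 + 1 + 4 + 5) / 6 = 30/6 = 5

Step 2 — sample variances and covariances s[i,j] = (1/(n-1)) · Σ_k (x_{k,i} - mean_i) · (x_{k,j} - mean_j), with n-1 = 5:
  s[X,X] = ((1.6667)·(1.6667) + (-1.3333)·(-1.3333) + (1.6667)·(1.6667) + (-0.3333)·(-0.3333) + (-0.3333)·(-0.3333) + (-1.3333)·(-1.3333)) / 5 = 9.3333/5 = 1.8667
  s[X,Y] = ((1.6667)·(3) + (-1.3333)·(0) + (1.6667)·(2) + (-0.3333)·(-4) + (-0.3333)·(-1) + (-1.3333)·(0)) / 5 = 10/5 = 2
  s[Y,Y] = ((3)·(3) + (0)·(0) + (2)·(2) + (-4)·(-4) + (-1)·(-1) + (0)·(0)) / 5 = 30/5 = 6
  Sample standard deviations s_i = √(s[i,i]):
  s(X) = √(1.8667) = 1.3663
  s(Y) = √(6) = 2.4495

Step 3 — r_{ij} = s_{ij} / (s_i · s_j):
  r[X,X] = 1 (diagonal).
  r[X,Y] = 2 / (1.3663 · 2.4495) = 2 / 3.3466 = 0.5976
  r[Y,Y] = 1 (diagonal).

R is symmetric with unit diagonal. Assembling:

R = [[1, 0.5976],
 [0.5976, 1]]


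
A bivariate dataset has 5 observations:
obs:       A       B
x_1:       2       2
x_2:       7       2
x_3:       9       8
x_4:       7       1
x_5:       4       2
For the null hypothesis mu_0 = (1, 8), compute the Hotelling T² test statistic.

Step 1 — sample mean vector:
  mean(A) = (2 + 7 + 9 + 7 + 4) / 5 = 29/5 = 5.8
  mean(B) = (2 + 2 + 8 + 1 + 2) / 5 = 15/5 = 3
  x̄ = (5.8, 3),  deviation x̄ - mu_0 = (5.8, 3) - (1, 8) = (4.8, -5).

Step 2 — sample covariance matrix, S[i,j] = (1/(n-1)) · Σ_k (x_{k,i} - mean_i) · (x_{k,j} - mean_j), divisor n-1 = 4:
  S[A,A] = ((-3.8)·(-3.8) + (1.2)·(1.2) + (3.2)·(3.2) + (1.2)·(1.2) + (-1.8)·(-1.8)) / 4 = 30.8/4 = 7.7
  S[A,B] = ((-3.8)·(-1) + (1.2)·(-1) + (3.2)·(5) + (1.2)·(-2) + (-1.8)·(-1)) / 4 = 18/4 = 4.5
  S[B,B] = ((-1)·(-1) + (-1)·(-1) + (5)·(5) + (-2)·(-2) + (-1)·(-1)) / 4 = 32/4 = 8
  S = [[7.7, 4.5],
 [4.5, 8]].

Step 3 — invert S. det(S) = 7.7·8 - (4.5)² = 41.35.
  S^{-1} = (1/det) · [[d, -b], [-b, a]] = [[0.1935, -0.1088],
 [-0.1088, 0.1862]].

Step 4 — quadratic form (x̄ - mu_0)^T · S^{-1} · (x̄ - mu_0):
  S^{-1} · (x̄ - mu_0) = (1.4728, -1.4534),
  (x̄ - mu_0)^T · [...] = (4.8)·(1.4728) + (-5)·(-1.4534) = 14.3366.

Step 5 — scale by n: T² = 5 · 14.3366 = 71.6832.

T² ≈ 71.6832


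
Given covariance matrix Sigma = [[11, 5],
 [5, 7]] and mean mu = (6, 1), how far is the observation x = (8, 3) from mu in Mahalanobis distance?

Step 1 — centre the observation: (x - mu) = (2, 2).

Step 2 — invert Sigma. det(Sigma) = 11·7 - (5)² = 52.
  Sigma^{-1} = (1/det) · [[d, -b], [-b, a]] = [[0.1346, -0.0962],
 [-0.0962, 0.2115]].

Step 3 — form the quadratic (x - mu)^T · Sigma^{-1} · (x - mu):
  Sigma^{-1} · (x - mu) = (0.0769, 0.2308).
  (x - mu)^T · [Sigma^{-1} · (x - mu)] = (2)·(0.0769) + (2)·(0.2308) = 0.6154.

Step 4 — take square root: d = √(0.6154) ≈ 0.7845.

d(x, mu) = √(0.6154) ≈ 0.7845


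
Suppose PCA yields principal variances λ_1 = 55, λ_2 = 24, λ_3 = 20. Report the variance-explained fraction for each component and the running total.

Step 1 — total variance = trace(Sigma) = Σ λ_i = 55 + 24 + 20 = 99.

Step 2 — fraction explained by component i = λ_i / Σ λ:
  PC1: 55/99 = 0.5556
  PC2: 24/99 = 0.2424
  PC3: 20/99 = 0.202

Step 3 — cumulative fraction after k components = (λ_1 + ... + λ_k) / Σ λ:
  k = 1: 55/99 = 0.5556
  k = 2: (55 + 24)/99 = 79/99 = 0.798
  k = 3: (55 + 24 + 20)/99 = 99/99 = 1

Summary (fraction, with percent):

explained: PC1 0.5556 (55.56%), PC2 0.2424 (24.24%), PC3 0.202 (20.2%);  cumulative: 0.5556, 0.798, 1


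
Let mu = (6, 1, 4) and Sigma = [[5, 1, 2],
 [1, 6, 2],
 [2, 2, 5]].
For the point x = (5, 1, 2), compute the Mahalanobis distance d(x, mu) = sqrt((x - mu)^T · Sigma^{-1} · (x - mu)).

Step 1 — centre the observation: (x - mu) = (-1, 0, -2).

Step 2 — invert Sigma (cofactor / det for 3×3, or solve directly):
  Sigma^{-1} = [[0.2385, -0.0092, -0.0917],
 [-0.0092, 0.1927, -0.0734],
 [-0.0917, -0.0734, 0.2661]].

Step 3 — form the quadratic (x - mu)^T · Sigma^{-1} · (x - mu):
  Sigma^{-1} · (x - mu) = (-0.055, 0.156, -0.4404).
  (x - mu)^T · [Sigma^{-1} · (x - mu)] = (-1)·(-0.055) + (0)·(0.156) + (-2)·(-0.4404) = 0.9358.

Step 4 — take square root: d = √(0.9358) ≈ 0.9674.

d(x, mu) = √(0.9358) ≈ 0.9674


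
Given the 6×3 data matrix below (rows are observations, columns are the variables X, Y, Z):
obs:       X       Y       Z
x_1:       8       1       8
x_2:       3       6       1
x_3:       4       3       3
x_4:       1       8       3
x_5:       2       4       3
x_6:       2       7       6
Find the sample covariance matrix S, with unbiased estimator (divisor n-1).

Step 1 — column means:
  mean(X) = (8 + 3 + 4 + 1 + 2 + 2) / 6 = 20/6 = 3.3333
  mean(Y) = (1 + 6 + 3 + 8 + 4 + 7) / 6 = 29/6 = 4.8333
  mean(Z) = (8 + 1 + 3 + 3 + 3 + 6) / 6 = 24/6 = 4

Step 2 — sample covariance S[i,j] = (1/(n-1)) · Σ_k (x_{k,i} - mean_i) · (x_{k,j} - mean_j), with n-1 = 5.
  S[X,X] = ((4.6667)·(4.6667) + (-0.3333)·(-0.3333) + (0.6667)·(0.6667) + (-2.3333)·(-2.3333) + (-1.3333)·(-1.3333) + (-1.3333)·(-1.3333)) / 5 = 31.3333/5 = 6.2667
  S[X,Y] = ((4.6667)·(-3.8333) + (-0.3333)·(1.1667) + (0.6667)·(-1.8333) + (-2.3333)·(3.1667) + (-1.3333)·(-0.8333) + (-1.3333)·(2.1667)) / 5 = -28.6667/5 = -5.7333
  S[X,Z] = ((4.6667)·(4) + (-0.3333)·(-3) + (0.6667)·(-1) + (-2.3333)·(-1) + (-1.3333)·(-1) + (-1.3333)·(2)) / 5 = 20/5 = 4
  S[Y,Y] = ((-3.8333)·(-3.8333) + (1.1667)·(1.1667) + (-1.8333)·(-1.8333) + (3.1667)·(3.1667) + (-0.8333)·(-0.8333) + (2.1667)·(2.1667)) / 5 = 34.8333/5 = 6.9667
  S[Y,Z] = ((-3.8333)·(4) + (1.1667)·(-3) + (-1.8333)·(-1) + (3.1667)·(-1) + (-0.8333)·(-1) + (2.1667)·(2)) / 5 = -15/5 = -3
  S[Z,Z] = ((4)·(4) + (-3)·(-3) + (-1)·(-1) + (-1)·(-1) + (-1)·(-1) + (2)·(2)) / 5 = 32/5 = 6.4

S is symmetric (S[j,i] = S[i,j]). Assembling:

S = [[6.2667, -5.7333, 4],
 [-5.7333, 6.9667, -3],
 [4, -3, 6.4]]


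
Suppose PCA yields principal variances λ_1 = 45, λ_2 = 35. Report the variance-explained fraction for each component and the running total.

Step 1 — total variance = trace(Sigma) = Σ λ_i = 45 + 35 = 80.

Step 2 — fraction explained by component i = λ_i / Σ λ:
  PC1: 45/80 = 0.5625
  PC2: 35/80 = 0.4375

Step 3 — cumulative fraction after k components = (λ_1 + ... + λ_k) / Σ λ:
  k = 1: 45/80 = 0.5625
  k = 2: (45 + 35)/80 = 80/80 = 1

Summary (fraction, with percent):

explained: PC1 0.5625 (56.25%), PC2 0.4375 (43.75%);  cumulative: 0.5625, 1


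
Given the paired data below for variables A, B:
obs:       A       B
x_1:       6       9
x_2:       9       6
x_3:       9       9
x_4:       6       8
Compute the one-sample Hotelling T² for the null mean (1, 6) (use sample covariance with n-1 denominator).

Step 1 — sample mean vector:
  mean(A) = (6 + 9 + 9 + 6) / 4 = 30/4 = 7.5
  mean(B) = (9 + 6 + 9 + 8) / 4 = 32/4 = 8
  x̄ = (7.5, 8),  deviation x̄ - mu_0 = (7.5, 8) - (1, 6) = (6.5, 2).

Step 2 — sample covariance matrix, S[i,j] = (1/(n-1)) · Σ_k (x_{k,i} - mean_i) · (x_{k,j} - mean_j), divisor n-1 = 3:
  S[A,A] = ((-1.5)·(-1.5) + (1.5)·(1.5) + (1.5)·(1.5) + (-1.5)·(-1.5)) / 3 = 9/3 = 3
  S[A,B] = ((-1.5)·(1) + (1.5)·(-2) + (1.5)·(1) + (-1.5)·(0)) / 3 = -3/3 = -1
  S[B,B] = ((1)·(1) + (-2)·(-2) + (1)·(1) + (0)·(0)) / 3 = 6/3 = 2
  S = [[3, -1],
 [-1, 2]].

Step 3 — invert S. det(S) = 3·2 - (-1)² = 5.
  S^{-1} = (1/det) · [[d, -b], [-b, a]] = [[0.4, 0.2],
 [0.2, 0.6]].

Step 4 — quadratic form (x̄ - mu_0)^T · S^{-1} · (x̄ - mu_0):
  S^{-1} · (x̄ - mu_0) = (3, 2.5),
  (x̄ - mu_0)^T · [...] = (6.5)·(3) + (2)·(2.5) = 24.5.

Step 5 — scale by n: T² = 4 · 24.5 = 98.

T² ≈ 98


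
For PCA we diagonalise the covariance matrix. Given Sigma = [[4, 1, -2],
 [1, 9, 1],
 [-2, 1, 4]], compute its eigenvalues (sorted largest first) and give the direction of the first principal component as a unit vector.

Step 1 — characteristic polynomial p(λ) = det(λI - Sigma) = λ³ - tr·λ² + c_1·λ - det, where tr = trace, c_1 = sum of the principal 2×2 minors, det = det(Sigma):
  tr = 4 + 9 + 4 = 17,
  c_1 = (4·9 - (1)²) + (4·4 - (-2)²) + (9·4 - (1)²) = 35 + 12 + 35 = 82,
  det = 4·(9·4 - (1)²) - (1)·((1)·4 - (1)·(-2)) + (-2)·((1)·(1) - 9·(-2)) = 4·(35) - (1)·(6) + (-2)·(19) = 96.
  So p(λ) = λ³ - 17λ² + 82λ - 96.
Step 2 — look for an integer root (rational root theorem: any rational root is an integer divisor of 96). Testing λ = 6:
  p(6) = 216 - 612 + 492 - 96 = 0  ✓
  Dividing out (λ - 6): p(λ) = (λ - 6)(λ² - 11λ + 16).
Step 3 — remaining eigenvalues from the quadratic λ² - 11λ + 16 = 0:
  Δ = 11² - 4·16 = 121 - 64 = 57,  λ = (11 ± √57)/2 = (11 ± 7.5498)/2 ≈ 9.2749 or 1.7251.
  Sorted: λ_1 = 9.2749,  λ_2 = 6,  λ_3 = 1.7251  (check: sum = 17 = tr ✓).

Step 4 — unit eigenvector for λ_1 ≈ 9.2749: v spans the null space of (Sigma - λ_1 I), whose rows are
  r_1 = (-5.2749, 1, -2),  r_2 = (1, -0.2749, 1),  r_3 = (-2, 1, -5.2749).
  v is orthogonal to every row, so take v ∝ r_1 × r_2 = ((1)·(1) - (-2)·(-0.2749), (-2)·(1) - (-5.2749)·(1), (-5.2749)·(-0.2749) - (1)·(1)) ≈ (0.4502, 3.2749, 0.4502).
  Let u = (0.4502, 3.2749, 0.4502).
  ||u|| = √((0.4502)² + (3.2749)² + (0.4502)²) = √(11.1304) ≈ 3.3362,  v_1 = u/||u|| ≈ (0.1349, 0.9816, 0.1349) (||v_1|| = 1).

λ_1 = 9.2749,  λ_2 = 6,  λ_3 = 1.7251;  v_1 ≈ (0.1349, 0.9816, 0.1349)


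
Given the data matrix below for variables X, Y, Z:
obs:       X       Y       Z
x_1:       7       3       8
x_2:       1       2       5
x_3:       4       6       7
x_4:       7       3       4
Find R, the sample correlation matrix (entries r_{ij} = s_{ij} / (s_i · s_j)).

Step 1 — column means:
  mean(X) = (7 + 1 + 4 + 7) / 4 = 19/4 = 4.75
  mean(Y) = (3 + 2 + 6 + 3) / 4 = 14/4 = 3.5
  mean(Z) = (8 + 5 + 7 + 4) / 4 = 24/4 = 6

Step 2 — sample variances and covariances s[i,j] = (1/(n-1)) · Σ_k (x_{k,i} - mean_i) · (x_{k,j} - mean_j), with n-1 = 3:
  s[X,X] = ((2.25)·(2.25) + (-3.75)·(-3.75) + (-0.75)·(-0.75) + (2.25)·(2.25)) / 3 = 24.75/3 = 8.25
  s[X,Y] = ((2.25)·(-0.5) + (-3.75)·(-1.5) + (-0.75)·(2.5) + (2.25)·(-0.5)) / 3 = 1.5/3 = 0.5
  s[X,Z] = ((2.25)·(2) + (-3.75)·(-1) + (-0.75)·(1) + (2.25)·(-2)) / 3 = 3/3 = 1
  s[Y,Y] = ((-0.5)·(-0.5) + (-1.5)·(-1.5) + (2.5)·(2.5) + (-0.5)·(-0.5)) / 3 = 9/3 = 3
  s[Y,Z] = ((-0.5)·(2) + (-1.5)·(-1) + (2.5)·(1) + (-0.5)·(-2)) / 3 = 4/3 = 1.3333
  s[Z,Z] = ((2)·(2) + (-1)·(-1) + (1)·(1) + (-2)·(-2)) / 3 = 10/3 = 3.3333
  Sample standard deviations s_i = √(s[i,i]):
  s(X) = √(8.25) = 2.8723
  s(Y) = √(3) = 1.7321
  s(Z) = √(3.3333) = 1.8257

Step 3 — r_{ij} = s_{ij} / (s_i · s_j):
  r[X,X] = 1 (diagonal).
  r[X,Y] = 0.5 / (2.8723 · 1.7321) = 0.5 / 4.9749 = 0.1005
  r[X,Z] = 1 / (2.8723 · 1.8257) = 1 / 5.244 = 0.1907
  r[Y,Y] = 1 (diagonal).
  r[Y,Z] = 1.3333 / (1.7321 · 1.8257) = 1.3333 / 3.1623 = 0.4216
  r[Z,Z] = 1 (diagonal).

R is symmetric with unit diagonal. Assembling:

R = [[1, 0.1005, 0.1907],
 [0.1005, 1, 0.4216],
 [0.1907, 0.4216, 1]]


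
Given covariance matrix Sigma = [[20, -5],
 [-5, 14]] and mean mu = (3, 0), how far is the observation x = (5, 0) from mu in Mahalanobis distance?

Step 1 — centre the observation: (x - mu) = (2, 0).

Step 2 — invert Sigma. det(Sigma) = 20·14 - (-5)² = 255.
  Sigma^{-1} = (1/det) · [[d, -b], [-b, a]] = [[0.0549, 0.0196],
 [0.0196, 0.0784]].

Step 3 — form the quadratic (x - mu)^T · Sigma^{-1} · (x - mu):
  Sigma^{-1} · (x - mu) = (0.1098, 0.0392).
  (x - mu)^T · [Sigma^{-1} · (x - mu)] = (2)·(0.1098) + (0)·(0.0392) = 0.2196.

Step 4 — take square root: d = √(0.2196) ≈ 0.4686.

d(x, mu) = √(0.2196) ≈ 0.4686


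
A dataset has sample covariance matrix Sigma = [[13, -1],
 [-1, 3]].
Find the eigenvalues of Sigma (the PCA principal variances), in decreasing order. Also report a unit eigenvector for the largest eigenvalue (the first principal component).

Step 1 — characteristic polynomial of 2×2 Sigma:
  det(Sigma - λI) = λ² - trace · λ + det = 0.
  trace = 13 + 3 = 16, det = 13·3 - (-1)² = 38.
Step 2 — discriminant:
  Δ = trace² - 4·det = 256 - 152 = 104.
Step 3 — eigenvalues:
  λ = (trace ± √Δ)/2 = (16 ± 10.198)/2,
  λ_1 = 13.099,  λ_2 = 2.901.

Step 4 — unit eigenvector for λ_1: solve (Sigma - λ_1 I)v = 0. First row:
  (13 - 13.099)·v_x + (-1)·v_y = 0, i.e. (-0.099)·v_x + (-1)·v_y = 0,
  so v ∝ (b, λ_1 - a) = (-1, 0.099); multiply by -1 so the first entry is positive: u = (1, -0.099).
  ||u|| = √((1)² + (-0.099)²) = √(1.0098) ≈ 1.0049,
  v_1 = u/||u|| ≈ (0.9951, -0.0985) (||v_1|| = 1).

λ_1 = 13.099,  λ_2 = 2.901;  v_1 ≈ (0.9951, -0.0985)


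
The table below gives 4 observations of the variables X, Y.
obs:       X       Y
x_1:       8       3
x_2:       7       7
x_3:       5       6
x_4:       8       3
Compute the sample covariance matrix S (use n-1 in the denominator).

Step 1 — column means:
  mean(X) = (8 + 7 + 5 + 8) / 4 = 28/4 = 7
  mean(Y) = (3 + 7 + 6 + 3) / 4 = 19/4 = 4.75

Step 2 — sample covariance S[i,j] = (1/(n-1)) · Σ_k (x_{k,i} - mean_i) · (x_{k,j} - mean_j), with n-1 = 3.
  S[X,X] = ((1)·(1) + (0)·(0) + (-2)·(-2) + (1)·(1)) / 3 = 6/3 = 2
  S[X,Y] = ((1)·(-1.75) + (0)·(2.25) + (-2)·(1.25) + (1)·(-1.75)) / 3 = -6/3 = -2
  S[Y,Y] = ((-1.75)·(-1.75) + (2.25)·(2.25) + (1.25)·(1.25) + (-1.75)·(-1.75)) / 3 = 12.75/3 = 4.25

S is symmetric (S[j,i] = S[i,j]). Assembling:

S = [[2, -2],
 [-2, 4.25]]


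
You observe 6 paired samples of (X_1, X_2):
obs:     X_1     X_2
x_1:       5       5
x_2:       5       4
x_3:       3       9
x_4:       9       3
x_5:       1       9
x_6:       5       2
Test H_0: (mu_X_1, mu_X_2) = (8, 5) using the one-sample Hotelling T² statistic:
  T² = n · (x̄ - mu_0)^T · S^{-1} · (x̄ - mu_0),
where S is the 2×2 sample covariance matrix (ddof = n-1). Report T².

Step 1 — sample mean vector:
  mean(X_1) = (5 + 5 + 3 + 9 + 1 + 5) / 6 = 28/6 = 4.6667
  mean(X_2) = (5 + 4 + 9 + 3 + 9 + 2) / 6 = 32/6 = 5.3333
  x̄ = (4.6667, 5.3333),  deviation x̄ - mu_0 = (4.6667, 5.3333) - (8, 5) = (-3.3333, 0.3333).

Step 2 — sample covariance matrix, S[i,j] = (1/(n-1)) · Σ_k (x_{k,i} - mean_i) · (x_{k,j} - mean_j), divisor n-1 = 5:
  S[X_1,X_1] = ((0.3333)·(0.3333) + (0.3333)·(0.3333) + (-1.6667)·(-1.6667) + (4.3333)·(4.3333) + (-3.6667)·(-3.6667) + (0.3333)·(0.3333)) / 5 = 35.3333/5 = 7.0667
  S[X_1,X_2] = ((0.3333)·(-0.3333) + (0.3333)·(-1.3333) + (-1.6667)·(3.6667) + (4.3333)·(-2.3333) + (-3.6667)·(3.6667) + (0.3333)·(-3.3333)) / 5 = -31.3333/5 = -6.2667
  S[X_2,X_2] = ((-0.3333)·(-0.3333) + (-1.3333)·(-1.3333) + (3.6667)·(3.6667) + (-2.3333)·(-2.3333) + (3.6667)·(3.6667) + (-3.3333)·(-3.3333)) / 5 = 45.3333/5 = 9.0667
  S = [[7.0667, -6.2667],
 [-6.2667, 9.0667]].

Step 3 — invert S. det(S) = 7.0667·9.0667 - (-6.2667)² = 24.8.
  S^{-1} = (1/det) · [[d, -b], [-b, a]] = [[0.3656, 0.2527],
 [0.2527, 0.2849]].

Step 4 — quadratic form (x̄ - mu_0)^T · S^{-1} · (x̄ - mu_0):
  S^{-1} · (x̄ - mu_0) = (-1.1344, -0.7473),
  (x̄ - mu_0)^T · [...] = (-3.3333)·(-1.1344) + (0.3333)·(-0.7473) = 3.5323.

Step 5 — scale by n: T² = 6 · 3.5323 = 21.1935.

T² ≈ 21.1935


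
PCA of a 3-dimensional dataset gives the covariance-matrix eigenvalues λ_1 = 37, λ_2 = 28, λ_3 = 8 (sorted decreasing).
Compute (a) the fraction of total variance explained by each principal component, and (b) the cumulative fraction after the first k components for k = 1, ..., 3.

Step 1 — total variance = trace(Sigma) = Σ λ_i = 37 + 28 + 8 = 73.

Step 2 — fraction explained by component i = λ_i / Σ λ:
  PC1: 37/73 = 0.5068
  PC2: 28/73 = 0.3836
  PC3: 8/73 = 0.1096

Step 3 — cumulative fraction after k components = (λ_1 + ... + λ_k) / Σ λ:
  k = 1: 37/73 = 0.5068
  k = 2: (37 + 28)/73 = 65/73 = 0.8904
  k = 3: (37 + 28 + 8)/73 = 73/73 = 1

Summary (fraction, with percent):

explained: PC1 0.5068 (50.68%), PC2 0.3836 (38.36%), PC3 0.1096 (10.96%);  cumulative: 0.5068, 0.8904, 1


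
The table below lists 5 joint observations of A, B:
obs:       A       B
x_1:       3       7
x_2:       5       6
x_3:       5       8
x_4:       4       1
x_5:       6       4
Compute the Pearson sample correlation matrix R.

Step 1 — column means:
  mean(A) = (3 + 5 + 5 + 4 + 6) / 5 = 23/5 = 4.6
  mean(B) = (7 + 6 + 8 + 1 + 4) / 5 = 26/5 = 5.2

Step 2 — sample variances and covariances s[i,j] = (1/(n-1)) · Σ_k (x_{k,i} - mean_i) · (x_{k,j} - mean_j), with n-1 = 4:
  s[A,A] = ((-1.6)·(-1.6) + (0.4)·(0.4) + (0.4)·(0.4) + (-0.6)·(-0.6) + (1.4)·(1.4)) / 4 = 5.2/4 = 1.3
  s[A,B] = ((-1.6)·(1.8) + (0.4)·(0.8) + (0.4)·(2.8) + (-0.6)·(-4.2) + (1.4)·(-1.2)) / 4 = -0.6/4 = -0.15
  s[B,B] = ((1.8)·(1.8) + (0.8)·(0.8) + (2.8)·(2.8) + (-4.2)·(-4.2) + (-1.2)·(-1.2)) / 4 = 30.8/4 = 7.7
  Sample standard deviations s_i = √(s[i,i]):
  s(A) = √(1.3) = 1.1402
  s(B) = √(7.7) = 2.7749

Step 3 — r_{ij} = s_{ij} / (s_i · s_j):
  r[A,A] = 1 (diagonal).
  r[A,B] = -0.15 / (1.1402 · 2.7749) = -0.15 / 3.1639 = -0.0474
  r[B,B] = 1 (diagonal).

R is symmetric with unit diagonal. Assembling:

R = [[1, -0.0474],
 [-0.0474, 1]]


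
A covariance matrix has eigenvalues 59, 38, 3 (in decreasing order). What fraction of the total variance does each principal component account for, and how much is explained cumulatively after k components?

Step 1 — total variance = trace(Sigma) = Σ λ_i = 59 + 38 + 3 = 100.

Step 2 — fraction explained by component i = λ_i / Σ λ:
  PC1: 59/100 = 0.59
  PC2: 38/100 = 0.38
  PC3: 3/100 = 0.03

Step 3 — cumulative fraction after k components = (λ_1 + ... + λ_k) / Σ λ:
  k = 1: 59/100 = 0.59
  k = 2: (59 + 38)/100 = 97/100 = 0.97
  k = 3: (59 + 38 + 3)/100 = 100/100 = 1

Summary (fraction, with percent):

explained: PC1 0.59 (59%), PC2 0.38 (38%), PC3 0.03 (3%);  cumulative: 0.59, 0.97, 1


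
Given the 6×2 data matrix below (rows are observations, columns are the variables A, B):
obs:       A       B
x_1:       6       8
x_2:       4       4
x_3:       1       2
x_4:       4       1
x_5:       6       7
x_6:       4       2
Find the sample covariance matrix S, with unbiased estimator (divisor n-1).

Step 1 — column means:
  mean(A) = (6 + 4 + 1 + 4 + 6 + 4) / 6 = 25/6 = 4.1667
  mean(B) = (8 + 4 + 2 + 1 + 7 + 2) / 6 = 24/6 = 4

Step 2 — sample covariance S[i,j] = (1/(n-1)) · Σ_k (x_{k,i} - mean_i) · (x_{k,j} - mean_j), with n-1 = 5.
  S[A,A] = ((1.8333)·(1.8333) + (-0.1667)·(-0.1667) + (-3.1667)·(-3.1667) + (-0.1667)·(-0.1667) + (1.8333)·(1.8333) + (-0.1667)·(-0.1667)) / 5 = 16.8333/5 = 3.3667
  S[A,B] = ((1.8333)·(4) + (-0.1667)·(0) + (-3.1667)·(-2) + (-0.1667)·(-3) + (1.8333)·(3) + (-0.1667)·(-2)) / 5 = 20/5 = 4
  S[B,B] = ((4)·(4) + (0)·(0) + (-2)·(-2) + (-3)·(-3) + (3)·(3) + (-2)·(-2)) / 5 = 42/5 = 8.4

S is symmetric (S[j,i] = S[i,j]). Assembling:

S = [[3.3667, 4],
 [4, 8.4]]


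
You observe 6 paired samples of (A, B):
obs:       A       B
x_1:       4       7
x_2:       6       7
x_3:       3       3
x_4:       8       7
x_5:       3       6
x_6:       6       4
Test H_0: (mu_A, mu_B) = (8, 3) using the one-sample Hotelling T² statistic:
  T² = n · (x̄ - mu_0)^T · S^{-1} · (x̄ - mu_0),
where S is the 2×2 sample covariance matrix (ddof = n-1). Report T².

Step 1 — sample mean vector:
  mean(A) = (4 + 6 + 3 + 8 + 3 + 6) / 6 = 30/6 = 5
  mean(B) = (7 + 7 + 3 + 7 + 6 + 4) / 6 = 34/6 = 5.6667
  x̄ = (5, 5.6667),  deviation x̄ - mu_0 = (5, 5.6667) - (8, 3) = (-3, 2.6667).

Step 2 — sample covariance matrix, S[i,j] = (1/(n-1)) · Σ_k (x_{k,i} - mean_i) · (x_{k,j} - mean_j), divisor n-1 = 5:
  S[A,A] = ((-1)·(-1) + (1)·(1) + (-2)·(-2) + (3)·(3) + (-2)·(-2) + (1)·(1)) / 5 = 20/5 = 4
  S[A,B] = ((-1)·(1.3333) + (1)·(1.3333) + (-2)·(-2.6667) + (3)·(1.3333) + (-2)·(0.3333) + (1)·(-1.6667)) / 5 = 7/5 = 1.4
  S[B,B] = ((1.3333)·(1.3333) + (1.3333)·(1.3333) + (-2.6667)·(-2.6667) + (1.3333)·(1.3333) + (0.3333)·(0.3333) + (-1.6667)·(-1.6667)) / 5 = 15.3333/5 = 3.0667
  S = [[4, 1.4],
 [1.4, 3.0667]].

Step 3 — invert S. det(S) = 4·3.0667 - (1.4)² = 10.3067.
  S^{-1} = (1/det) · [[d, -b], [-b, a]] = [[0.2975, -0.1358],
 [-0.1358, 0.3881]].

Step 4 — quadratic form (x̄ - mu_0)^T · S^{-1} · (x̄ - mu_0):
  S^{-1} · (x̄ - mu_0) = (-1.2549, 1.4424),
  (x̄ - mu_0)^T · [...] = (-3)·(-1.2549) + (2.6667)·(1.4424) = 7.611.

Step 5 — scale by n: T² = 6 · 7.611 = 45.6662.

T² ≈ 45.6662


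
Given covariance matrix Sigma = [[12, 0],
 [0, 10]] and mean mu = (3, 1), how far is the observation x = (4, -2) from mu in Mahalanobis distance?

Step 1 — centre the observation: (x - mu) = (1, -3).

Step 2 — invert Sigma. det(Sigma) = 12·10 - (0)² = 120.
  Sigma^{-1} = (1/det) · [[d, -b], [-b, a]] = [[0.0833, 0],
 [0, 0.1]].

Step 3 — form the quadratic (x - mu)^T · Sigma^{-1} · (x - mu):
  Sigma^{-1} · (x - mu) = (0.0833, -0.3).
  (x - mu)^T · [Sigma^{-1} · (x - mu)] = (1)·(0.0833) + (-3)·(-0.3) = 0.9833.

Step 4 — take square root: d = √(0.9833) ≈ 0.9916.

d(x, mu) = √(0.9833) ≈ 0.9916


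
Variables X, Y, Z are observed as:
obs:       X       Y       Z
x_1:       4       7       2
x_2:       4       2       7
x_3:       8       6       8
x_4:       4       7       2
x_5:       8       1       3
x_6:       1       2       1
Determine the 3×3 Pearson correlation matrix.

Step 1 — column means:
  mean(X) = (4 + 4 + 8 + 4 + 8 + 1) / 6 = 29/6 = 4.8333
  mean(Y) = (7 + 2 + 6 + 7 + 1 + 2) / 6 = 25/6 = 4.1667
  mean(Z) = (2 + 7 + 8 + 2 + 3 + 1) / 6 = 23/6 = 3.8333

Step 2 — sample variances and covariances s[i,j] = (1/(n-1)) · Σ_k (x_{k,i} - mean_i) · (x_{k,j} - mean_j), with n-1 = 5:
  s[X,X] = ((-0.8333)·(-0.8333) + (-0.8333)·(-0.8333) + (3.1667)·(3.1667) + (-0.8333)·(-0.8333) + (3.1667)·(3.1667) + (-3.8333)·(-3.8333)) / 5 = 36.8333/5 = 7.3667
  s[X,Y] = ((-0.8333)·(2.8333) + (-0.8333)·(-2.1667) + (3.1667)·(1.8333) + (-0.8333)·(2.8333) + (3.1667)·(-3.1667) + (-3.8333)·(-2.1667)) / 5 = 1.1667/5 = 0.2333
  s[X,Z] = ((-0.8333)·(-1.8333) + (-0.8333)·(3.1667) + (3.1667)·(4.1667) + (-0.8333)·(-1.8333) + (3.1667)·(-0.8333) + (-3.8333)·(-2.8333)) / 5 = 21.8333/5 = 4.3667
  s[Y,Y] = ((2.8333)·(2.8333) + (-2.1667)·(-2.1667) + (1.8333)·(1.8333) + (2.8333)·(2.8333) + (-3.1667)·(-3.1667) + (-2.1667)·(-2.1667)) / 5 = 38.8333/5 = 7.7667
  s[Y,Z] = ((2.8333)·(-1.8333) + (-2.1667)·(3.1667) + (1.8333)·(4.1667) + (2.8333)·(-1.8333) + (-3.1667)·(-0.8333) + (-2.1667)·(-2.8333)) / 5 = -0.8333/5 = -0.1667
  s[Z,Z] = ((-1.8333)·(-1.8333) + (3.1667)·(3.1667) + (4.1667)·(4.1667) + (-1.8333)·(-1.8333) + (-0.8333)·(-0.8333) + (-2.8333)·(-2.8333)) / 5 = 42.8333/5 = 8.5667
  Sample standard deviations s_i = √(s[i,i]):
  s(X) = √(7.3667) = 2.7142
  s(Y) = √(7.7667) = 2.7869
  s(Z) = √(8.5667) = 2.9269

Step 3 — r_{ij} = s_{ij} / (s_i · s_j):
  r[X,X] = 1 (diagonal).
  r[X,Y] = 0.2333 / (2.7142 · 2.7869) = 0.2333 / 7.564 = 0.0308
  r[X,Z] = 4.3667 / (2.7142 · 2.9269) = 4.3667 / 7.944 = 0.5497
  r[Y,Y] = 1 (diagonal).
  r[Y,Z] = -0.1667 / (2.7869 · 2.9269) = -0.1667 / 8.1569 = -0.0204
  r[Z,Z] = 1 (diagonal).

R is symmetric with unit diagonal. Assembling:

R = [[1, 0.0308, 0.5497],
 [0.0308, 1, -0.0204],
 [0.5497, -0.0204, 1]]


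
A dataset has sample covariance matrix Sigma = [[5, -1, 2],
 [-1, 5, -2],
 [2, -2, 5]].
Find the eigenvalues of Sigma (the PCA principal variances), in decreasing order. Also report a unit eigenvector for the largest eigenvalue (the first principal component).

Step 1 — characteristic polynomial p(λ) = det(λI - Sigma) = λ³ - tr·λ² + c_1·λ - det, where tr = trace, c_1 = sum of the principal 2×2 minors, det = det(Sigma):
  tr = 5 + 5 + 5 = 15,
  c_1 = (5·5 - (-1)²) + (5·5 - (2)²) + (5·5 - (-2)²) = 24 + 21 + 21 = 66,
  det = 5·(5·5 - (-2)²) - (-1)·((-1)·5 - (-2)·(2)) + (2)·((-1)·(-2) - 5·(2)) = 5·(21) - (-1)·(-1) + (2)·(-8) = 88.
  So p(λ) = λ³ - 15λ² + 66λ - 88.
Step 2 — look for an integer root (rational root theorem: any rational root is an integer divisor of 88). Testing λ = 4:
  p(4) = 64 - 240 + 264 - 88 = 0  ✓
  Dividing out (λ - 4): p(λ) = (λ - 4)(λ² - 11λ + 22).
Step 3 — remaining eigenvalues from the quadratic λ² - 11λ + 22 = 0:
  Δ = 11² - 4·22 = 121 - 88 = 33,  λ = (11 ± √33)/2 = (11 ± 5.7446)/2 ≈ 8.3723 or 2.6277.
  Sorted: λ_1 = 8.3723,  λ_2 = 4,  λ_3 = 2.6277  (check: sum = 15 = tr ✓).

Step 4 — unit eigenvector for λ_1 ≈ 8.3723: v spans the null space of (Sigma - λ_1 I), whose rows are
  r_1 = (-3.3723, -1, 2),  r_2 = (-1, -3.3723, -2),  r_3 = (2, -2, -3.3723).
  v is orthogonal to every row, so take v ∝ r_1 × r_2 = ((-1)·(-2) - (2)·(-3.3723), (2)·(-1) - (-3.3723)·(-2), (-3.3723)·(-3.3723) - (-1)·(-1)) ≈ (8.7446, -8.7446, 10.3723).
  Let u = (8.7446, -8.7446, 10.3723).
  ||u|| = √((8.7446)² + (-8.7446)² + (10.3723)²) = √(260.519) ≈ 16.1406,  v_1 = u/||u|| ≈ (0.5418, -0.5418, 0.6426) (||v_1|| = 1).

λ_1 = 8.3723,  λ_2 = 4,  λ_3 = 2.6277;  v_1 ≈ (0.5418, -0.5418, 0.6426)


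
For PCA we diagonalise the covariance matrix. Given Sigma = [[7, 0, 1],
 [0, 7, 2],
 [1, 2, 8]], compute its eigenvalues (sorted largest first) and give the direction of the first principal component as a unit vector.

Step 1 — characteristic polynomial p(λ) = det(λI - Sigma) = λ³ - tr·λ² + c_1·λ - det, where tr = trace, c_1 = sum of the principal 2×2 minors, det = det(Sigma):
  tr = 7 + 7 + 8 = 22,
  c_1 = (7·7 - (0)²) + (7·8 - (1)²) + (7·8 - (2)²) = 49 + 55 + 52 = 156,
  det = 7·(7·8 - (2)²) - (0)·((0)·8 - (2)·(1)) + (1)·((0)·(2) - 7·(1)) = 7·(52) - (0)·(-2) + (1)·(-7) = 357.
  So p(λ) = λ³ - 22λ² + 156λ - 357.
Step 2 — look for an integer root (rational root theorem: any rational root is an integer divisor of 357). Testing λ = 7:
  p(7) = 343 - 1078 + 1092 - 357 = 0  ✓
  Dividing out (λ - 7): p(λ) = (λ - 7)(λ² - 15λ + 51).
Step 3 — remaining eigenvalues from the quadratic λ² - 15λ + 51 = 0:
  Δ = 15² - 4·51 = 225 - 204 = 21,  λ = (15 ± √21)/2 = (15 ± 4.5826)/2 ≈ 9.7913 or 5.2087.
  Sorted: λ_1 = 9.7913,  λ_2 = 7,  λ_3 = 5.2087  (check: sum = 22 = tr ✓).

Step 4 — unit eigenvector for λ_1 ≈ 9.7913: v spans the null space of (Sigma - λ_1 I), whose rows are
  r_1 = (-2.7913, 0, 1),  r_2 = (0, -2.7913, 2),  r_3 = (1, 2, -1.7913).
  v is orthogonal to every row, so take v ∝ r_1 × r_2 = ((0)·(2) - (1)·(-2.7913), (1)·(0) - (-2.7913)·(2), (-2.7913)·(-2.7913) - (0)·(0)) ≈ (2.7913, 5.5826, 7.7913).
  Let u = (2.7913, 5.5826, 7.7913).
  ||u|| = √((2.7913)² + (5.5826)² + (7.7913)²) = √(99.6606) ≈ 9.983,  v_1 = u/||u|| ≈ (0.2796, 0.5592, 0.7805) (||v_1|| = 1).

λ_1 = 9.7913,  λ_2 = 7,  λ_3 = 5.2087;  v_1 ≈ (0.2796, 0.5592, 0.7805)


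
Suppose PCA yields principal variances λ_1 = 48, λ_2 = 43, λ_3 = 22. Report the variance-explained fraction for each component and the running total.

Step 1 — total variance = trace(Sigma) = Σ λ_i = 48 + 43 + 22 = 113.

Step 2 — fraction explained by component i = λ_i / Σ λ:
  PC1: 48/113 = 0.4248
  PC2: 43/113 = 0.3805
  PC3: 22/113 = 0.1947

Step 3 — cumulative fraction after k components = (λ_1 + ... + λ_k) / Σ λ:
  k = 1: 48/113 = 0.4248
  k = 2: (48 + 43)/113 = 91/113 = 0.8053
  k = 3: (48 + 43 + 22)/113 = 113/113 = 1

Summary (fraction, with percent):

explained: PC1 0.4248 (42.48%), PC2 0.3805 (38.05%), PC3 0.1947 (19.47%);  cumulative: 0.4248, 0.8053, 1


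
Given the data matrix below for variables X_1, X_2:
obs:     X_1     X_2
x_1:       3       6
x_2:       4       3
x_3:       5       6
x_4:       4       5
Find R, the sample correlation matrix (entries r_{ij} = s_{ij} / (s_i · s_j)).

Step 1 — column means:
  mean(X_1) = (3 + 4 + 5 + 4) / 4 = 16/4 = 4
  mean(X_2) = (6 + 3 + 6 + 5) / 4 = 20/4 = 5

Step 2 — sample variances and covariances s[i,j] = (1/(n-1)) · Σ_k (x_{k,i} - mean_i) · (x_{k,j} - mean_j), with n-1 = 3:
  s[X_1,X_1] = ((-1)·(-1) + (0)·(0) + (1)·(1) + (0)·(0)) / 3 = 2/3 = 0.6667
  s[X_1,X_2] = ((-1)·(1) + (0)·(-2) + (1)·(1) + (0)·(0)) / 3 = 0/3 = 0
  s[X_2,X_2] = ((1)·(1) + (-2)·(-2) + (1)·(1) + (0)·(0)) / 3 = 6/3 = 2
  Sample standard deviations s_i = √(s[i,i]):
  s(X_1) = √(0.6667) = 0.8165
  s(X_2) = √(2) = 1.4142

Step 3 — r_{ij} = s_{ij} / (s_i · s_j):
  r[X_1,X_1] = 1 (diagonal).
  r[X_1,X_2] = 0 / (0.8165 · 1.4142) = 0 / 1.1547 = 0
  r[X_2,X_2] = 1 (diagonal).

R is symmetric with unit diagonal. Assembling:

R = [[1, 0],
 [0, 1]]


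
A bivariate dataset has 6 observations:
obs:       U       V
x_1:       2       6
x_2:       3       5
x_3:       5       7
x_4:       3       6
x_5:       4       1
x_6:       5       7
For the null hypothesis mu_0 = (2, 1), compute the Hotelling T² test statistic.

Step 1 — sample mean vector:
  mean(U) = (2 + 3 + 5 + 3 + 4 + 5) / 6 = 22/6 = 3.6667
  mean(V) = (6 + 5 + 7 + 6 + 1 + 7) / 6 = 32/6 = 5.3333
  x̄ = (3.6667, 5.3333),  deviation x̄ - mu_0 = (3.6667, 5.3333) - (2, 1) = (1.6667, 4.3333).

Step 2 — sample covariance matrix, S[i,j] = (1/(n-1)) · Σ_k (x_{k,i} - mean_i) · (x_{k,j} - mean_j), divisor n-1 = 5:
  S[U,U] = ((-1.6667)·(-1.6667) + (-0.6667)·(-0.6667) + (1.3333)·(1.3333) + (-0.6667)·(-0.6667) + (0.3333)·(0.3333) + (1.3333)·(1.3333)) / 5 = 7.3333/5 = 1.4667
  S[U,V] = ((-1.6667)·(0.6667) + (-0.6667)·(-0.3333) + (1.3333)·(1.6667) + (-0.6667)·(0.6667) + (0.3333)·(-4.3333) + (1.3333)·(1.6667)) / 5 = 1.6667/5 = 0.3333
  S[V,V] = ((0.6667)·(0.6667) + (-0.3333)·(-0.3333) + (1.6667)·(1.6667) + (0.6667)·(0.6667) + (-4.3333)·(-4.3333) + (1.6667)·(1.6667)) / 5 = 25.3333/5 = 5.0667
  S = [[1.4667, 0.3333],
 [0.3333, 5.0667]].

Step 3 — invert S. det(S) = 1.4667·5.0667 - (0.3333)² = 7.32.
  S^{-1} = (1/det) · [[d, -b], [-b, a]] = [[0.6922, -0.0455],
 [-0.0455, 0.2004]].

Step 4 — quadratic form (x̄ - mu_0)^T · S^{-1} · (x̄ - mu_0):
  S^{-1} · (x̄ - mu_0) = (0.9563, 0.7923),
  (x̄ - mu_0)^T · [...] = (1.6667)·(0.9563) + (4.3333)·(0.7923) = 5.0273.

Step 5 — scale by n: T² = 6 · 5.0273 = 30.1639.

T² ≈ 30.1639


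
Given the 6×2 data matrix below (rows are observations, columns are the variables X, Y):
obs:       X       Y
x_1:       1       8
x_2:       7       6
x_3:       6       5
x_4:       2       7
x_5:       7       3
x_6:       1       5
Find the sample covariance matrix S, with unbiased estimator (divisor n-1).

Step 1 — column means:
  mean(X) = (1 + 7 + 6 + 2 + 7 + 1) / 6 = 24/6 = 4
  mean(Y) = (8 + 6 + 5 + 7 + 3 + 5) / 6 = 34/6 = 5.6667

Step 2 — sample covariance S[i,j] = (1/(n-1)) · Σ_k (x_{k,i} - mean_i) · (x_{k,j} - mean_j), with n-1 = 5.
  S[X,X] = ((-3)·(-3) + (3)·(3) + (2)·(2) + (-2)·(-2) + (3)·(3) + (-3)·(-3)) / 5 = 44/5 = 8.8
  S[X,Y] = ((-3)·(2.3333) + (3)·(0.3333) + (2)·(-0.6667) + (-2)·(1.3333) + (3)·(-2.6667) + (-3)·(-0.6667)) / 5 = -16/5 = -3.2
  S[Y,Y] = ((2.3333)·(2.3333) + (0.3333)·(0.3333) + (-0.6667)·(-0.6667) + (1.3333)·(1.3333) + (-2.6667)·(-2.6667) + (-0.6667)·(-0.6667)) / 5 = 15.3333/5 = 3.0667

S is symmetric (S[j,i] = S[i,j]). Assembling:

S = [[8.8, -3.2],
 [-3.2, 3.0667]]


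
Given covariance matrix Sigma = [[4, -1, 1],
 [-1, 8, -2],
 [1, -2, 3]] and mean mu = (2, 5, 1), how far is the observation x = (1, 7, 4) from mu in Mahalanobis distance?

Step 1 — centre the observation: (x - mu) = (-1, 2, 3).

Step 2 — invert Sigma (cofactor / det for 3×3, or solve directly):
  Sigma^{-1} = [[0.274, 0.0137, -0.0822],
 [0.0137, 0.1507, 0.0959],
 [-0.0822, 0.0959, 0.4247]].

Step 3 — form the quadratic (x - mu)^T · Sigma^{-1} · (x - mu):
  Sigma^{-1} · (x - mu) = (-0.4932, 0.5753, 1.5479).
  (x - mu)^T · [Sigma^{-1} · (x - mu)] = (-1)·(-0.4932) + (2)·(0.5753) + (3)·(1.5479) = 6.2877.

Step 4 — take square root: d = √(6.2877) ≈ 2.5075.

d(x, mu) = √(6.2877) ≈ 2.5075


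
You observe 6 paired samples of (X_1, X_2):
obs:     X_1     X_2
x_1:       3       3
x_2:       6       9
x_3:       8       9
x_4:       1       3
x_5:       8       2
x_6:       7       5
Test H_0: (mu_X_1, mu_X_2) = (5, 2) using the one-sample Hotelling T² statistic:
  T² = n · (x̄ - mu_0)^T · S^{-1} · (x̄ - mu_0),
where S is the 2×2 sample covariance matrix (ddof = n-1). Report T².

Step 1 — sample mean vector:
  mean(X_1) = (3 + 6 + 8 + 1 + 8 + 7) / 6 = 33/6 = 5.5
  mean(X_2) = (3 + 9 + 9 + 3 + 2 + 5) / 6 = 31/6 = 5.1667
  x̄ = (5.5, 5.1667),  deviation x̄ - mu_0 = (5.5, 5.1667) - (5, 2) = (0.5, 3.1667).

Step 2 — sample covariance matrix, S[i,j] = (1/(n-1)) · Σ_k (x_{k,i} - mean_i) · (x_{k,j} - mean_j), divisor n-1 = 5:
  S[X_1,X_1] = ((-2.5)·(-2.5) + (0.5)·(0.5) + (2.5)·(2.5) + (-4.5)·(-4.5) + (2.5)·(2.5) + (1.5)·(1.5)) / 5 = 41.5/5 = 8.3
  S[X_1,X_2] = ((-2.5)·(-2.1667) + (0.5)·(3.8333) + (2.5)·(3.8333) + (-4.5)·(-2.1667) + (2.5)·(-3.1667) + (1.5)·(-0.1667)) / 5 = 18.5/5 = 3.7
  S[X_2,X_2] = ((-2.1667)·(-2.1667) + (3.8333)·(3.8333) + (3.8333)·(3.8333) + (-2.1667)·(-2.1667) + (-3.1667)·(-3.1667) + (-0.1667)·(-0.1667)) / 5 = 48.8333/5 = 9.7667
  S = [[8.3, 3.7],
 [3.7, 9.7667]].

Step 3 — invert S. det(S) = 8.3·9.7667 - (3.7)² = 67.3733.
  S^{-1} = (1/det) · [[d, -b], [-b, a]] = [[0.145, -0.0549],
 [-0.0549, 0.1232]].

Step 4 — quadratic form (x̄ - mu_0)^T · S^{-1} · (x̄ - mu_0):
  S^{-1} · (x̄ - mu_0) = (-0.1014, 0.3627),
  (x̄ - mu_0)^T · [...] = (0.5)·(-0.1014) + (3.1667)·(0.3627) = 1.0977.

Step 5 — scale by n: T² = 6 · 1.0977 = 6.5862.

T² ≈ 6.5862


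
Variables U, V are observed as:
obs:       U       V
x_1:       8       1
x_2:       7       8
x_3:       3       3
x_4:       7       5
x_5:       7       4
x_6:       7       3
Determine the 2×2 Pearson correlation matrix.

Step 1 — column means:
  mean(U) = (8 + 7 + 3 + 7 + 7 + 7) / 6 = 39/6 = 6.5
  mean(V) = (1 + 8 + 3 + 5 + 4 + 3) / 6 = 24/6 = 4

Step 2 — sample variances and covariances s[i,j] = (1/(n-1)) · Σ_k (x_{k,i} - mean_i) · (x_{k,j} - mean_j), with n-1 = 5:
  s[U,U] = ((1.5)·(1.5) + (0.5)·(0.5) + (-3.5)·(-3.5) + (0.5)·(0.5) + (0.5)·(0.5) + (0.5)·(0.5)) / 5 = 15.5/5 = 3.1
  s[U,V] = ((1.5)·(-3) + (0.5)·(4) + (-3.5)·(-1) + (0.5)·(1) + (0.5)·(0) + (0.5)·(-1)) / 5 = 1/5 = 0.2
  s[V,V] = ((-3)·(-3) + (4)·(4) + (-1)·(-1) + (1)·(1) + (0)·(0) + (-1)·(-1)) / 5 = 28/5 = 5.6
  Sample standard deviations s_i = √(s[i,i]):
  s(U) = √(3.1) = 1.7607
  s(V) = √(5.6) = 2.3664

Step 3 — r_{ij} = s_{ij} / (s_i · s_j):
  r[U,U] = 1 (diagonal).
  r[U,V] = 0.2 / (1.7607 · 2.3664) = 0.2 / 4.1665 = 0.048
  r[V,V] = 1 (diagonal).

R is symmetric with unit diagonal. Assembling:

R = [[1, 0.048],
 [0.048, 1]]


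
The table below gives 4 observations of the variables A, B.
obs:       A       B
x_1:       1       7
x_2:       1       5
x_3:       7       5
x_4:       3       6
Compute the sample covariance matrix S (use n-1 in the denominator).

Step 1 — column means:
  mean(A) = (1 + 1 + 7 + 3) / 4 = 12/4 = 3
  mean(B) = (7 + 5 + 5 + 6) / 4 = 23/4 = 5.75

Step 2 — sample covariance S[i,j] = (1/(n-1)) · Σ_k (x_{k,i} - mean_i) · (x_{k,j} - mean_j), with n-1 = 3.
  S[A,A] = ((-2)·(-2) + (-2)·(-2) + (4)·(4) + (0)·(0)) / 3 = 24/3 = 8
  S[A,B] = ((-2)·(1.25) + (-2)·(-0.75) + (4)·(-0.75) + (0)·(0.25)) / 3 = -4/3 = -1.3333
  S[B,B] = ((1.25)·(1.25) + (-0.75)·(-0.75) + (-0.75)·(-0.75) + (0.25)·(0.25)) / 3 = 2.75/3 = 0.9167

S is symmetric (S[j,i] = S[i,j]). Assembling:

S = [[8, -1.3333],
 [-1.3333, 0.9167]]


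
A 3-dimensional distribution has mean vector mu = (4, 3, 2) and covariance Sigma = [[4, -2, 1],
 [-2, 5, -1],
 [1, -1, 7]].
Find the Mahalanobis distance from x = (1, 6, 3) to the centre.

Step 1 — centre the observation: (x - mu) = (-3, 3, 1).

Step 2 — invert Sigma (cofactor / det for 3×3, or solve directly):
  Sigma^{-1} = [[0.3178, 0.1215, -0.028],
 [0.1215, 0.2523, 0.0187],
 [-0.028, 0.0187, 0.1495]].

Step 3 — form the quadratic (x - mu)^T · Sigma^{-1} · (x - mu):
  Sigma^{-1} · (x - mu) = (-0.6168, 0.4112, 0.2897).
  (x - mu)^T · [Sigma^{-1} · (x - mu)] = (-3)·(-0.6168) + (3)·(0.4112) + (1)·(0.2897) = 3.3738.

Step 4 — take square root: d = √(3.3738) ≈ 1.8368.

d(x, mu) = √(3.3738) ≈ 1.8368


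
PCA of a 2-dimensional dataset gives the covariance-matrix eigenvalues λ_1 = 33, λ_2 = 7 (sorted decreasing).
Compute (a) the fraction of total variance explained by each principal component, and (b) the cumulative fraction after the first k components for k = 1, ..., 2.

Step 1 — total variance = trace(Sigma) = Σ λ_i = 33 + 7 = 40.

Step 2 — fraction explained by component i = λ_i / Σ λ:
  PC1: 33/40 = 0.825
  PC2: 7/40 = 0.175

Step 3 — cumulative fraction after k components = (λ_1 + ... + λ_k) / Σ λ:
  k = 1: 33/40 = 0.825
  k = 2: (33 + 7)/40 = 40/40 = 1

Summary (fraction, with percent):

explained: PC1 0.825 (82.5%), PC2 0.175 (17.5%);  cumulative: 0.825, 1


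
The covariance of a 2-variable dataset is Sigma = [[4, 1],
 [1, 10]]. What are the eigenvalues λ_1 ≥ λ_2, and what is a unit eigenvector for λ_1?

Step 1 — characteristic polynomial of 2×2 Sigma:
  det(Sigma - λI) = λ² - trace · λ + det = 0.
  trace = 4 + 10 = 14, det = 4·10 - (1)² = 39.
Step 2 — discriminant:
  Δ = trace² - 4·det = 196 - 156 = 40.
Step 3 — eigenvalues:
  λ = (trace ± √Δ)/2 = (14 ± 6.3246)/2,
  λ_1 = 10.1623,  λ_2 = 3.8377.

Step 4 — unit eigenvector for λ_1: solve (Sigma - λ_1 I)v = 0. First row:
  (4 - 10.1623)·v_x + (1)·v_y = 0, i.e. (-6.1623)·v_x + (1)·v_y = 0,
  so v ∝ (b, λ_1 - a) = (1, 6.1623) = u.
  ||u|| = √((1)² + (6.1623)²) = √(38.9737) ≈ 6.2429,
  v_1 = u/||u|| ≈ (0.1602, 0.9871) (||v_1|| = 1).

λ_1 = 10.1623,  λ_2 = 3.8377;  v_1 ≈ (0.1602, 0.9871)
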